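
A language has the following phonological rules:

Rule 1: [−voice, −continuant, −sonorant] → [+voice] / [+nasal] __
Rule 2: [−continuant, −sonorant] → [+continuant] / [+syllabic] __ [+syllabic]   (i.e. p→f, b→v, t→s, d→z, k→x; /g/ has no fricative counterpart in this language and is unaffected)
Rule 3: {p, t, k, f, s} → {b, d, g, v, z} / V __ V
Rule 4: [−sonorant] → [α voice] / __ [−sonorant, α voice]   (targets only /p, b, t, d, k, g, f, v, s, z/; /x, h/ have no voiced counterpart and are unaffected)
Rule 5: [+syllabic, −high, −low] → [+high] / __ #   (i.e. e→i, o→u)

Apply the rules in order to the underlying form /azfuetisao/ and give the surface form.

asfuezizau

Rule 1 (post-nasal voicing): no segment meets the environment; /azfuetisao/ is unchanged.
Rule 2 (intervocalic spirantization): /t/ is a stop between vowels /e/ and /i/, so it spirantizes to the fricative [s]. /azfuetisao/ → azfuesisao.
Rule 3 (intervocalic voicing): /s/ is a voiceless obstruent between vowels /e/ and /i/, so it voices to [z]. /s/ is a voiceless obstruent between vowels /i/ and /a/, so it voices to [z]. /azfuesisao/ → azfuezizao.
Rule 4 (regressive voicing assimilation): /z/ precedes the voiceless obstruent /f/, so it devoices to [s] by assimilation. /azfuezizao/ → asfuezizao.
Rule 5 (final vowel raising): /o/ is a mid vowel in word-final position, so it raises to [u]. /asfuezizao/ → asfuezizau.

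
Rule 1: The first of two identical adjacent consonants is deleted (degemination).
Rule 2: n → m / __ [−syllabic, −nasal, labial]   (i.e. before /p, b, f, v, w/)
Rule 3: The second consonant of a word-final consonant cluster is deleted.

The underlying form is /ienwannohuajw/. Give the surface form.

Rule 1 (degemination): /nn/ is a geminate; the first /n/ deletes. /ienwannohuajw/ → ienwanohuajw.
Rule 2 (nasal place assimilation): /n/ precedes the labial consonant /w/, so it assimilates in place to [m]. /ienwanohuajw/ → iemwanohuajw.
Rule 3 (final cluster simplification): /w/ is the second consonant of a word-final cluster /jw/, so it deletes. /iemwanohuajw/ → iemwanohuaj.

iemwanohuaj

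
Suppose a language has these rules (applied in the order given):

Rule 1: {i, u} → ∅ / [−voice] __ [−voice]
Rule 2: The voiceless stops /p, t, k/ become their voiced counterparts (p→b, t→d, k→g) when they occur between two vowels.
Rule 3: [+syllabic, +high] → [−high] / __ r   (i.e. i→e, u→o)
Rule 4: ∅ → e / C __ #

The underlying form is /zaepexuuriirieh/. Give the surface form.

zaebexuorieriehe

Rule 1 (high vowel syncope): no segment meets the environment; /zaepexuuriirieh/ is unchanged.
Rule 2 (intervocalic voicing): /p/ is a voiceless stop between vowels /e/ and /e/, so it voices to [b]. /zaepexuuriirieh/ → zaebexuuriirieh.
Rule 3 (pre-rhotic lowering): /u/ is a high vowel immediately before /r/, so it lowers to [o]. /i/ is a high vowel immediately before /r/, so it lowers to [e]. /zaebexuuriirieh/ → zaebexuorierieh.
Rule 4 (final e-epenthesis): the form ends in the consonant /h/, so [e] is inserted word-finally. /zaebexuorierieh/ → zaebexuorieriehe.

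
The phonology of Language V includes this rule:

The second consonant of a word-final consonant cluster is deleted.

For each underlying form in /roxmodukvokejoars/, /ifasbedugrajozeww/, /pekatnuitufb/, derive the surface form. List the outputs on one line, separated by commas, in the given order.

/roxmodukvokejoars/: /s/ is the second consonant of a word-final cluster /rs/, so it deletes. → [roxmodukvokejoar].
/ifasbedugrajozeww/: /w/ is the second consonant of a word-final cluster /ww/, so it deletes. → [ifasbedugrajozew].
/pekatnuitufb/: /b/ is the second consonant of a word-final cluster /fb/, so it deletes. → [pekatnuituf].

roxmodukvokejoar, ifasbedugrajozew, pekatnuituf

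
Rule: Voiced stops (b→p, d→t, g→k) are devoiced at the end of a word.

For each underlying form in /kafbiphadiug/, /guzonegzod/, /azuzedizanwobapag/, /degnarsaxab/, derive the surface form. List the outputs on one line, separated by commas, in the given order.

/kafbiphadiug/: /g/ is a voiced stop in word-final position, so it devoices to [k]. → [kafbiphadiuk].
/guzonegzod/: /d/ is a voiced stop in word-final position, so it devoices to [t]. → [guzonegzot].
/azuzedizanwobapag/: /g/ is a voiced stop in word-final position, so it devoices to [k]. → [azuzedizanwobapak].
/degnarsaxab/: /b/ is a voiced stop in word-final position, so it devoices to [p]. → [degnarsaxap].

kafbiphadiuk, guzonegzot, azuzedizanwobapak, degnarsaxap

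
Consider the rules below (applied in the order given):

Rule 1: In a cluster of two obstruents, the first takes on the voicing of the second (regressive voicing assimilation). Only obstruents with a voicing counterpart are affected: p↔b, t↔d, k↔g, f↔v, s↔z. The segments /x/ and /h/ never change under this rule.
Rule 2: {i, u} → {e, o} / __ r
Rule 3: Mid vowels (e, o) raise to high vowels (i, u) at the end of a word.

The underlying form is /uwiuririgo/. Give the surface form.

Rule 1 (regressive voicing assimilation): no segment meets the environment; /uwiuririgo/ is unchanged.
Rule 2 (pre-rhotic lowering): /u/ is a high vowel immediately before /r/, so it lowers to [o]. /i/ is a high vowel immediately before /r/, so it lowers to [e]. /uwiuririgo/ → uwiorerigo.
Rule 3 (final vowel raising): /o/ is a mid vowel in word-final position, so it raises to [u]. /uwiorerigo/ → uwiorerigu.

uwiorerigu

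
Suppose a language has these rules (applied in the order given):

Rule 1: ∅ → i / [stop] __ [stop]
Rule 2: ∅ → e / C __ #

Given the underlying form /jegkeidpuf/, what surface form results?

jegikeidipufe

Rule 1 (stop-cluster i-epenthesis): /g/ and /k/ form a stop–stop cluster, so [i] is inserted between them. /d/ and /p/ form a stop–stop cluster, so [i] is inserted between them. /jegkeidpuf/ → jegikeidipuf.
Rule 2 (final e-epenthesis): the form ends in the consonant /f/, so [e] is inserted word-finally. /jegikeidipuf/ → jegikeidipufe.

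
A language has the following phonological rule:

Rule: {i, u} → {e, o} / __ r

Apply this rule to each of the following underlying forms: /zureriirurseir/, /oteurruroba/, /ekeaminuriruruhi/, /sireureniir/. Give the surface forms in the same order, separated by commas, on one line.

zorerierorseer, oteorroroba, ekeaminoreroruhi, sereorenier

/zureriirurseir/: /u/ is a high vowel immediately before /r/, so it lowers to [o]. /i/ is a high vowel immediately before /r/, so it lowers to [e]. /u/ is a high vowel immediately before /r/, so it lowers to [o]. /i/ is a high vowel immediately before /r/, so it lowers to [e]. → [zorerierorseer].
/oteurruroba/: /u/ is a high vowel immediately before /r/, so it lowers to [o]. /u/ is a high vowel immediately before /r/, so it lowers to [o]. → [oteorroroba].
/ekeaminuriruruhi/: /u/ is a high vowel immediately before /r/, so it lowers to [o]. /i/ is a high vowel immediately before /r/, so it lowers to [e]. /u/ is a high vowel immediately before /r/, so it lowers to [o]. → [ekeaminoreroruhi].
/sireureniir/: /i/ is a high vowel immediately before /r/, so it lowers to [e]. /u/ is a high vowel immediately before /r/, so it lowers to [o]. /i/ is a high vowel immediately before /r/, so it lowers to [e]. → [sereorenier].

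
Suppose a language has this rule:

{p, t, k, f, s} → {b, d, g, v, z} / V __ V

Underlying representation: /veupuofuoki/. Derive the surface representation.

/p/ is a voiceless obstruent between vowels /u/ and /u/, so it voices to [b].
/f/ is a voiceless obstruent between vowels /o/ and /u/, so it voices to [v].
/k/ is a voiceless obstruent between vowels /o/ and /i/, so it voices to [g].
Surface form: [veubuovuogi].

veubuovuogi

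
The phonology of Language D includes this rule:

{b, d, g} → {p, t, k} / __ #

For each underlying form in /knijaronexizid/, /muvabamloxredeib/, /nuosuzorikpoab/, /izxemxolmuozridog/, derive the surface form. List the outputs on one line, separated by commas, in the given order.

knijaronexizit, muvabamloxredeip, nuosuzorikpoap, izxemxolmuozridok

/knijaronexizid/: /d/ is a voiced stop in word-final position, so it devoices to [t]. → [knijaronexizit].
/muvabamloxredeib/: /b/ is a voiced stop in word-final position, so it devoices to [p]. → [muvabamloxredeip].
/nuosuzorikpoab/: /b/ is a voiced stop in word-final position, so it devoices to [p]. → [nuosuzorikpoap].
/izxemxolmuozridog/: /g/ is a voiced stop in word-final position, so it devoices to [k]. → [izxemxolmuozridok].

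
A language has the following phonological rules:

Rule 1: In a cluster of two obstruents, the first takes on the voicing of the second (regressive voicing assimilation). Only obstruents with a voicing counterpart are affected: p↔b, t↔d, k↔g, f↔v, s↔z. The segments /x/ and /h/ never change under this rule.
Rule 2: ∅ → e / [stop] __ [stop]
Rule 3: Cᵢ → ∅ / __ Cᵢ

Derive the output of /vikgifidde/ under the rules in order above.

Rule 1 (regressive voicing assimilation): /k/ precedes the voiced obstruent /g/, so it voices to [g] by assimilation. /vikgifidde/ → viggifidde.
Rule 2 (stop-cluster e-epenthesis): /g/ and /g/ form a stop–stop cluster, so [e] is inserted between them. /d/ and /d/ form a stop–stop cluster, so [e] is inserted between them. /viggifidde/ → vigegifidede.
Rule 3 (degemination): no segment meets the environment; /vigegifidede/ is unchanged.

vigegifidede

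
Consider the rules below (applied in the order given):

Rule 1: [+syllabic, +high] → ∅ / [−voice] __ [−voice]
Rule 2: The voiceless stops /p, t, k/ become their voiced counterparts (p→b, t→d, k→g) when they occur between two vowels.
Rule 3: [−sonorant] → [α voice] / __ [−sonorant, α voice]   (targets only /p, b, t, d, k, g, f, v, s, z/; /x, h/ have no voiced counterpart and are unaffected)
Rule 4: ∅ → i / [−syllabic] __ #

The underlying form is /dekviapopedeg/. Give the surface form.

Rule 1 (high vowel syncope): no segment meets the environment; /dekviapopedeg/ is unchanged.
Rule 2 (intervocalic voicing): /p/ is a voiceless stop between vowels /a/ and /o/, so it voices to [b]. /p/ is a voiceless stop between vowels /o/ and /e/, so it voices to [b]. /dekviapopedeg/ → dekviabobedeg.
Rule 3 (regressive voicing assimilation): /k/ precedes the voiced obstruent /v/, so it voices to [g] by assimilation. /dekviabobedeg/ → degviabobedeg.
Rule 4 (final i-epenthesis): the form ends in the consonant /g/, so [i] is inserted word-finally. /degviabobedeg/ → degviabobedegi.

degviabobedegi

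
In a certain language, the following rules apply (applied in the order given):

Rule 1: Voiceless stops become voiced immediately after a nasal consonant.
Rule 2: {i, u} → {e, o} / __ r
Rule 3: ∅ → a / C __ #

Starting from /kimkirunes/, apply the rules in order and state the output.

kimgerunesa

Rule 1 (post-nasal voicing): /k/ is a voiceless stop immediately after the nasal /m/, so it voices to [g]. /kimkirunes/ → kimgirunes.
Rule 2 (pre-rhotic lowering): /i/ is a high vowel immediately before /r/, so it lowers to [e]. /kimgirunes/ → kimgerunes.
Rule 3 (final a-epenthesis): the form ends in the consonant /s/, so [a] is inserted word-finally. /kimgerunes/ → kimgerunesa.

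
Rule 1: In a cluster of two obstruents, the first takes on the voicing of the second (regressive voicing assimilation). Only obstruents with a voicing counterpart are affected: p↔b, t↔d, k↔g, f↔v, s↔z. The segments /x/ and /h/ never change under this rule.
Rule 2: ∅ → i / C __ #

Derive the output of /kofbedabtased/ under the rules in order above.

kovbedaptasedi

Rule 1 (regressive voicing assimilation): /f/ precedes the voiced obstruent /b/, so it voices to [v] by assimilation. /b/ precedes the voiceless obstruent /t/, so it devoices to [p] by assimilation. /kofbedabtased/ → kovbedaptased.
Rule 2 (final i-epenthesis): the form ends in the consonant /d/, so [i] is inserted word-finally. /kovbedaptased/ → kovbedaptasedi.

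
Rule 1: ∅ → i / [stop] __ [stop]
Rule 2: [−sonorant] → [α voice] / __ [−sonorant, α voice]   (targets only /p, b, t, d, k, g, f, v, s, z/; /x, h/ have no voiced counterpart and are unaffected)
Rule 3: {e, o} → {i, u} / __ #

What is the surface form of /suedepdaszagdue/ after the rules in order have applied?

Rule 1 (stop-cluster i-epenthesis): /p/ and /d/ form a stop–stop cluster, so [i] is inserted between them. /g/ and /d/ form a stop–stop cluster, so [i] is inserted between them. /suedepdaszagdue/ → suedepidaszagidue.
Rule 2 (regressive voicing assimilation): /s/ precedes the voiced obstruent /z/, so it voices to [z] by assimilation. /suedepidaszagidue/ → suedepidazzagidue.
Rule 3 (final vowel raising): /e/ is a mid vowel in word-final position, so it raises to [i]. /suedepidazzagidue/ → suedepidazzagidui.

suedepidazzagidui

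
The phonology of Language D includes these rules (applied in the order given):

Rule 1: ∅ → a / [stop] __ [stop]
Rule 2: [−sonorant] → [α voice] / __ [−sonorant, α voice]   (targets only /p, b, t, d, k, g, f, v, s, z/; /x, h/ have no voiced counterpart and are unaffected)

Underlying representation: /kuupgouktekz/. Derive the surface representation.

Rule 1 (stop-cluster a-epenthesis): /p/ and /g/ form a stop–stop cluster, so [a] is inserted between them. /k/ and /t/ form a stop–stop cluster, so [a] is inserted between them. /kuupgouktekz/ → kuupagoukatekz.
Rule 2 (regressive voicing assimilation): /k/ precedes the voiced obstruent /z/, so it voices to [g] by assimilation. /kuupagoukatekz/ → kuupagoukategz.

kuupagoukategz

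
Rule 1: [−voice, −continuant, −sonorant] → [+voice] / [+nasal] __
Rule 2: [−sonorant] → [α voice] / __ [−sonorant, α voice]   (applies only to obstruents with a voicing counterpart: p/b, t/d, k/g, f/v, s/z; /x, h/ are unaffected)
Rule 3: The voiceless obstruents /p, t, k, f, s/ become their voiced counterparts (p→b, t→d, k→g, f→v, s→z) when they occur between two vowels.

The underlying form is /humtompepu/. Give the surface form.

Rule 1 (post-nasal voicing): /t/ is a voiceless stop immediately after the nasal /m/, so it voices to [d]. /p/ is a voiceless stop immediately after the nasal /m/, so it voices to [b]. /humtompepu/ → humdombepu.
Rule 2 (regressive voicing assimilation): no segment meets the environment; /humdombepu/ is unchanged.
Rule 3 (intervocalic voicing): /p/ is a voiceless obstruent between vowels /e/ and /u/, so it voices to [b]. /humdombepu/ → humdombebu.

humdombebu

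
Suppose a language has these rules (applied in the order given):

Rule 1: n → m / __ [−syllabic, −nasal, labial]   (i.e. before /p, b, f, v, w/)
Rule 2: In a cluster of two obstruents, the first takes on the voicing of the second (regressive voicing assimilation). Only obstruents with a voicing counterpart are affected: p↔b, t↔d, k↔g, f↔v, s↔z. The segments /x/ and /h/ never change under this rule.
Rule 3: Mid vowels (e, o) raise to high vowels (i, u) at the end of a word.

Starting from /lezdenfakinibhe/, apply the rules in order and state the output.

lezdemfakiniphi

Rule 1 (nasal place assimilation): /n/ precedes the labial consonant /f/, so it assimilates in place to [m]. /lezdenfakinibhe/ → lezdemfakinibhe.
Rule 2 (regressive voicing assimilation): /b/ precedes the voiceless obstruent /h/, so it devoices to [p] by assimilation. /lezdemfakinibhe/ → lezdemfakiniphe.
Rule 3 (final vowel raising): /e/ is a mid vowel in word-final position, so it raises to [i]. /lezdemfakiniphe/ → lezdemfakiniphi.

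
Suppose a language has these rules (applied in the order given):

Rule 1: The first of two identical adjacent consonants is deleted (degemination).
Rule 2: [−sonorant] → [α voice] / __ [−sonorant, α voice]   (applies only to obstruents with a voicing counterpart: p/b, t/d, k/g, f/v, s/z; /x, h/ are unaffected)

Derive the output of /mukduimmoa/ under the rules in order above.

Rule 1 (degemination): /mm/ is a geminate; the first /m/ deletes. /mukduimmoa/ → mukduimoa.
Rule 2 (regressive voicing assimilation): /k/ precedes the voiced obstruent /d/, so it voices to [g] by assimilation. /mukduimoa/ → mugduimoa.

mugduimoa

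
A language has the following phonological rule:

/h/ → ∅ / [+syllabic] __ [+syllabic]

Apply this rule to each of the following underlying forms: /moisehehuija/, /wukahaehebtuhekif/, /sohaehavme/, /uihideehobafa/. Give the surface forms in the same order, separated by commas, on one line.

/moisehehuija/: /h/ occurs between vowels /e/ and /e/, so it deletes. /h/ occurs between vowels /e/ and /u/, so it deletes. → [moiseeuija].
/wukahaehebtuhekif/: /h/ occurs between vowels /a/ and /a/, so it deletes. /h/ occurs between vowels /e/ and /e/, so it deletes. /h/ occurs between vowels /u/ and /e/, so it deletes. → [wukaaeebtuekif].
/sohaehavme/: /h/ occurs between vowels /o/ and /a/, so it deletes. /h/ occurs between vowels /e/ and /a/, so it deletes. → [soaeavme].
/uihideehobafa/: /h/ occurs between vowels /i/ and /i/, so it deletes. /h/ occurs between vowels /e/ and /o/, so it deletes. → [uiideeobafa].

moiseeuija, wukaaeebtuekif, soaeavme, uiideeobafa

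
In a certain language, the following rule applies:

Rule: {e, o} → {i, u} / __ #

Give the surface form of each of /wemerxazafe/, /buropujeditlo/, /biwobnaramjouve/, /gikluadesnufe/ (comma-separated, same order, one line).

wemerxazafi, buropujeditlu, biwobnaramjouvi, gikluadesnufi

/wemerxazafe/: /e/ is a mid vowel in word-final position, so it raises to [i]. → [wemerxazafi].
/buropujeditlo/: /o/ is a mid vowel in word-final position, so it raises to [u]. → [buropujeditlu].
/biwobnaramjouve/: /e/ is a mid vowel in word-final position, so it raises to [i]. → [biwobnaramjouvi].
/gikluadesnufe/: /e/ is a mid vowel in word-final position, so it raises to [i]. → [gikluadesnufi].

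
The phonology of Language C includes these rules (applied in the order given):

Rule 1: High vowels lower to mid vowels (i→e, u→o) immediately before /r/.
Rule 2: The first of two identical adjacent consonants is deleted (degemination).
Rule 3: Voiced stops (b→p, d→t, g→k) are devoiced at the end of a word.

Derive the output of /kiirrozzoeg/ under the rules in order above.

Rule 1 (pre-rhotic lowering): /i/ is a high vowel immediately before /r/, so it lowers to [e]. /kiirrozzoeg/ → kierrozzoeg.
Rule 2 (degemination): /rr/ is a geminate; the first /r/ deletes. /zz/ is a geminate; the first /z/ deletes. /kierrozzoeg/ → kierozoeg.
Rule 3 (final devoicing): /g/ is a voiced stop in word-final position, so it devoices to [k]. /kierozoeg/ → kierozoek.

kierozoek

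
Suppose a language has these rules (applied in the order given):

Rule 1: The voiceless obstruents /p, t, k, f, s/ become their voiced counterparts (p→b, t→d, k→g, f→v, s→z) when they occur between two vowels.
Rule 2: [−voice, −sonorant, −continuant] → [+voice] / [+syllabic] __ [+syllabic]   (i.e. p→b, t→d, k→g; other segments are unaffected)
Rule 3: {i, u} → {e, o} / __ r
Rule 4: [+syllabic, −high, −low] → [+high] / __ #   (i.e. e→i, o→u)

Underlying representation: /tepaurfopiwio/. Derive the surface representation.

Rule 1 (intervocalic voicing): /p/ is a voiceless obstruent between vowels /e/ and /a/, so it voices to [b]. /p/ is a voiceless obstruent between vowels /o/ and /i/, so it voices to [b]. /tepaurfopiwio/ → tebaurfobiwio.
Rule 2 (intervocalic voicing): no segment meets the environment; /tebaurfobiwio/ is unchanged.
Rule 3 (pre-rhotic lowering): /u/ is a high vowel immediately before /r/, so it lowers to [o]. /tebaurfobiwio/ → tebaorfobiwio.
Rule 4 (final vowel raising): /o/ is a mid vowel in word-final position, so it raises to [u]. /tebaorfobiwio/ → tebaorfobiwiu.

tebaorfobiwiu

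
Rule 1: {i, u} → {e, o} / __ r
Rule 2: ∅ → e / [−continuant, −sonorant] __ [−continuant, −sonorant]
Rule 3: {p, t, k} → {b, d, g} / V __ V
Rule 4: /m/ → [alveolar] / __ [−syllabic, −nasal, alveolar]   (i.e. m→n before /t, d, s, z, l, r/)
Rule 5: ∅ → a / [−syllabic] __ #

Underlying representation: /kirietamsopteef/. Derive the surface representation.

Rule 1 (pre-rhotic lowering): /i/ is a high vowel immediately before /r/, so it lowers to [e]. /kirietamsopteef/ → kerietamsopteef.
Rule 2 (stop-cluster e-epenthesis): /p/ and /t/ form a stop–stop cluster, so [e] is inserted between them. /kerietamsopteef/ → kerietamsopeteef.
Rule 3 (intervocalic voicing): /t/ is a voiceless stop between vowels /e/ and /a/, so it voices to [d]. /p/ is a voiceless stop between vowels /o/ and /e/, so it voices to [b]. /t/ is a voiceless stop between vowels /e/ and /e/, so it voices to [d]. /kerietamsopeteef/ → keriedamsobedeef.
Rule 4 (nasal place assimilation): /m/ precedes the alveolar consonant /s/, so it assimilates in place to [n]. /keriedamsobedeef/ → keriedansobedeef.
Rule 5 (final a-epenthesis): the form ends in the consonant /f/, so [a] is inserted word-finally. /keriedansobedeef/ → keriedansobedeefa.

keriedansobedeefa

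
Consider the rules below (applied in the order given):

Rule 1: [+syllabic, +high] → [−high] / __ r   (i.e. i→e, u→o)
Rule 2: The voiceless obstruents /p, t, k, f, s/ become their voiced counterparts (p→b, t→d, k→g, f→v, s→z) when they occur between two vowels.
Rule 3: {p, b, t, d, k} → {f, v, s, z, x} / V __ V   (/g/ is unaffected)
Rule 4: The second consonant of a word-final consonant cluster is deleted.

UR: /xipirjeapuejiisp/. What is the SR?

xiverjeavuejiis

Rule 1 (pre-rhotic lowering): /i/ is a high vowel immediately before /r/, so it lowers to [e]. /xipirjeapuejiisp/ → xiperjeapuejiisp.
Rule 2 (intervocalic voicing): /p/ is a voiceless obstruent between vowels /i/ and /e/, so it voices to [b]. /p/ is a voiceless obstruent between vowels /a/ and /u/, so it voices to [b]. /xiperjeapuejiisp/ → xiberjeabuejiisp.
Rule 3 (intervocalic spirantization): /b/ is a stop between vowels /i/ and /e/, so it spirantizes to the fricative [v]. /b/ is a stop between vowels /a/ and /u/, so it spirantizes to the fricative [v]. /xiberjeabuejiisp/ → xiverjeavuejiisp.
Rule 4 (final cluster simplification): /p/ is the second consonant of a word-final cluster /sp/, so it deletes. /xiverjeavuejiisp/ → xiverjeavuejiis.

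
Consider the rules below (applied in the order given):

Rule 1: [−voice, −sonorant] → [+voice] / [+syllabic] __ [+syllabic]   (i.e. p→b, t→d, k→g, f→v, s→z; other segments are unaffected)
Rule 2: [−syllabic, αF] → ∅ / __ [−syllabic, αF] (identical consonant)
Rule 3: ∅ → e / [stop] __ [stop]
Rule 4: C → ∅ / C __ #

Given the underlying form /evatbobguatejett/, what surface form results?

evatebobeguadejet

Rule 1 (intervocalic voicing): /t/ is a voiceless obstruent between vowels /a/ and /e/, so it voices to [d]. /evatbobguatejett/ → evatbobguadejett.
Rule 2 (degemination): /tt/ is a geminate; the first /t/ deletes. /evatbobguadejett/ → evatbobguadejet.
Rule 3 (stop-cluster e-epenthesis): /t/ and /b/ form a stop–stop cluster, so [e] is inserted between them. /b/ and /g/ form a stop–stop cluster, so [e] is inserted between them. /evatbobguadejet/ → evatebobeguadejet.
Rule 4 (final cluster simplification): no segment meets the environment; /evatebobeguadejet/ is unchanged.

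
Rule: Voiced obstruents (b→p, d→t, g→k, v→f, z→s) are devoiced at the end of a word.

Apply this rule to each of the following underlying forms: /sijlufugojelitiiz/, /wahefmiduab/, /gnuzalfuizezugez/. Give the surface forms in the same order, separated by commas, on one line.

sijlufugojelitiis, wahefmiduap, gnuzalfuizezuges

/sijlufugojelitiiz/: /z/ is a voiced obstruent in word-final position, so it devoices to [s]. → [sijlufugojelitiis].
/wahefmiduab/: /b/ is a voiced obstruent in word-final position, so it devoices to [p]. → [wahefmiduap].
/gnuzalfuizezugez/: /z/ is a voiced obstruent in word-final position, so it devoices to [s]. → [gnuzalfuizezuges].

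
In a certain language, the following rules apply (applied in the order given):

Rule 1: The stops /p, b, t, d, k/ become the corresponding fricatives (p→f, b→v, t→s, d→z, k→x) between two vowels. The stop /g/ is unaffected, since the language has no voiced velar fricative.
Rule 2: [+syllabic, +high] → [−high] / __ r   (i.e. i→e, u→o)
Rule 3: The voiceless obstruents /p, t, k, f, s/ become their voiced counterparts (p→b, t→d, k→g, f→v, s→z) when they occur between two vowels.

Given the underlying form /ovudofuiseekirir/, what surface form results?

Rule 1 (intervocalic spirantization): /d/ is a stop between vowels /u/ and /o/, so it spirantizes to the fricative [z]. /k/ is a stop between vowels /e/ and /i/, so it spirantizes to the fricative [x]. /ovudofuiseekirir/ → ovuzofuiseexirir.
Rule 2 (pre-rhotic lowering): /i/ is a high vowel immediately before /r/, so it lowers to [e]. /i/ is a high vowel immediately before /r/, so it lowers to [e]. /ovuzofuiseexirir/ → ovuzofuiseexerer.
Rule 3 (intervocalic voicing): /f/ is a voiceless obstruent between vowels /o/ and /u/, so it voices to [v]. /s/ is a voiceless obstruent between vowels /i/ and /e/, so it voices to [z]. /ovuzofuiseexerer/ → ovuzovuizeexerer.

ovuzovuizeexerer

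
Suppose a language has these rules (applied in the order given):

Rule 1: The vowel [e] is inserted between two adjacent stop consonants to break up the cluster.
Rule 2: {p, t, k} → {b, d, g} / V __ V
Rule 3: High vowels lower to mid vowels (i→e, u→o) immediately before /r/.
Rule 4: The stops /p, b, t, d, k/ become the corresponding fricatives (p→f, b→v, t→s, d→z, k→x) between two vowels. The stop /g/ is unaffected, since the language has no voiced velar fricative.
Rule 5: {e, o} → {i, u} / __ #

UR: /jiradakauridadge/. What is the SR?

jerazagaorizazegi

Rule 1 (stop-cluster e-epenthesis): /d/ and /g/ form a stop–stop cluster, so [e] is inserted between them. /jiradakauridadge/ → jiradakauridadege.
Rule 2 (intervocalic voicing): /k/ is a voiceless stop between vowels /a/ and /a/, so it voices to [g]. /jiradakauridadege/ → jiradagauridadege.
Rule 3 (pre-rhotic lowering): /i/ is a high vowel immediately before /r/, so it lowers to [e]. /u/ is a high vowel immediately before /r/, so it lowers to [o]. /jiradagauridadege/ → jeradagaoridadege.
Rule 4 (intervocalic spirantization): /d/ is a stop between vowels /a/ and /a/, so it spirantizes to the fricative [z]. /d/ is a stop between vowels /i/ and /a/, so it spirantizes to the fricative [z]. /d/ is a stop between vowels /a/ and /e/, so it spirantizes to the fricative [z]. /jeradagaoridadege/ → jerazagaorizazege.
Rule 5 (final vowel raising): /e/ is a mid vowel in word-final position, so it raises to [i]. /jerazagaorizazege/ → jerazagaorizazegi.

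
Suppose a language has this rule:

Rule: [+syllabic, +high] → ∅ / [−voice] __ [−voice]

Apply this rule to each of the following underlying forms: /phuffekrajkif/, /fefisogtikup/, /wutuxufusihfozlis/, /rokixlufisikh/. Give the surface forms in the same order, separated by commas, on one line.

/phuffekrajkif/: /u/ is a high vowel flanked by voiceless consonants /h/ and /f/, so it deletes. /i/ is a high vowel flanked by voiceless consonants /k/ and /f/, so it deletes. → [phffekrajkf].
/fefisogtikup/: /i/ is a high vowel flanked by voiceless consonants /f/ and /s/, so it deletes. /i/ is a high vowel flanked by voiceless consonants /t/ and /k/, so it deletes. /u/ is a high vowel flanked by voiceless consonants /k/ and /p/, so it deletes. → [fefsogtkp].
/wutuxufusihfozlis/: /u/ is a high vowel flanked by voiceless consonants /t/ and /x/, so it deletes. /u/ is a high vowel flanked by voiceless consonants /x/ and /f/, so it deletes. /u/ is a high vowel flanked by voiceless consonants /f/ and /s/, so it deletes. /i/ is a high vowel flanked by voiceless consonants /s/ and /h/, so it deletes. → [wutxfshfozlis].
/rokixlufisikh/: /i/ is a high vowel flanked by voiceless consonants /k/ and /x/, so it deletes. /i/ is a high vowel flanked by voiceless consonants /f/ and /s/, so it deletes. /i/ is a high vowel flanked by voiceless consonants /s/ and /k/, so it deletes. → [rokxlufskh].

phffekrajkf, fefsogtkp, wutxfshfozlis, rokxlufskh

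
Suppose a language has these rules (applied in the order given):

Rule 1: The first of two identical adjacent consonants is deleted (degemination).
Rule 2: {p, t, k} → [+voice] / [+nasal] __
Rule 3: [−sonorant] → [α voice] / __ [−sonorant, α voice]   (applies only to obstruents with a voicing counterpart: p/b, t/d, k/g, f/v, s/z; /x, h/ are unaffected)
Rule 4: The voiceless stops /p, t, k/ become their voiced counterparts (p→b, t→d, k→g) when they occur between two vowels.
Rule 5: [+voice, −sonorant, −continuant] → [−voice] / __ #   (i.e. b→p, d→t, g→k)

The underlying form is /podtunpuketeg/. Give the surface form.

pottunbugedek

Rule 1 (degemination): no segment meets the environment; /podtunpuketeg/ is unchanged.
Rule 2 (post-nasal voicing): /p/ is a voiceless stop immediately after the nasal /n/, so it voices to [b]. /podtunpuketeg/ → podtunbuketeg.
Rule 3 (regressive voicing assimilation): /d/ precedes the voiceless obstruent /t/, so it devoices to [t] by assimilation. /podtunbuketeg/ → pottunbuketeg.
Rule 4 (intervocalic voicing): /k/ is a voiceless stop between vowels /u/ and /e/, so it voices to [g]. /t/ is a voiceless stop between vowels /e/ and /e/, so it voices to [d]. /pottunbuketeg/ → pottunbugedeg.
Rule 5 (final devoicing): /g/ is a voiced stop in word-final position, so it devoices to [k]. /pottunbugedeg/ → pottunbugedek.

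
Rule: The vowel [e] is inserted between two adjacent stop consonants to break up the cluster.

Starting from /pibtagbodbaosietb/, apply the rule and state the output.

/b/ and /t/ form a stop–stop cluster, so [e] is inserted between them.
/g/ and /b/ form a stop–stop cluster, so [e] is inserted between them.
/d/ and /b/ form a stop–stop cluster, so [e] is inserted between them.
/t/ and /b/ form a stop–stop cluster, so [e] is inserted between them.
Surface form: [pibetagebodebaosieteb].

pibetagebodebaosieteb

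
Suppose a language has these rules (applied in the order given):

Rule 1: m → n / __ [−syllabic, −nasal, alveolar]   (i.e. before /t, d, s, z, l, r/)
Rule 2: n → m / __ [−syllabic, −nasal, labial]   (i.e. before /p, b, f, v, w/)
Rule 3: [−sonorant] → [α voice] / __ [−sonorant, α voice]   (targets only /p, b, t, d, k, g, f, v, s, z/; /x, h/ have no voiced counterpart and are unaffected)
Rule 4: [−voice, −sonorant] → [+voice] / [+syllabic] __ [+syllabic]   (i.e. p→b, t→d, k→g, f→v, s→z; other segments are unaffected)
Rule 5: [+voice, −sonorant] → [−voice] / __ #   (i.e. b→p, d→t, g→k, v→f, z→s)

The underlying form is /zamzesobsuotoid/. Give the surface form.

zanzezopsuodoit

Rule 1 (nasal place assimilation): /m/ precedes the alveolar consonant /z/, so it assimilates in place to [n]. /zamzesobsuotoid/ → zanzesobsuotoid.
Rule 2 (nasal place assimilation): no segment meets the environment; /zanzesobsuotoid/ is unchanged.
Rule 3 (regressive voicing assimilation): /b/ precedes the voiceless obstruent /s/, so it devoices to [p] by assimilation. /zanzesobsuotoid/ → zanzesopsuotoid.
Rule 4 (intervocalic voicing): /s/ is a voiceless obstruent between vowels /e/ and /o/, so it voices to [z]. /t/ is a voiceless obstruent between vowels /o/ and /o/, so it voices to [d]. /zanzesopsuotoid/ → zanzezopsuodoid.
Rule 5 (final devoicing): /d/ is a voiced obstruent in word-final position, so it devoices to [t]. /zanzezopsuodoid/ → zanzezopsuodoit.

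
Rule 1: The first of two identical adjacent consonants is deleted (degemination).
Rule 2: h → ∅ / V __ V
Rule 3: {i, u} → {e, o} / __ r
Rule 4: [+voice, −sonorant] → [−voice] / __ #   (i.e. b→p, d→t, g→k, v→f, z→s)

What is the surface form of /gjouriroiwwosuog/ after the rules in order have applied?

Rule 1 (degemination): /ww/ is a geminate; the first /w/ deletes. /gjouriroiwwosuog/ → gjouriroiwosuog.
Rule 2 (intervocalic h-deletion): no segment meets the environment; /gjouriroiwosuog/ is unchanged.
Rule 3 (pre-rhotic lowering): /u/ is a high vowel immediately before /r/, so it lowers to [o]. /i/ is a high vowel immediately before /r/, so it lowers to [e]. /gjouriroiwosuog/ → gjooreroiwosuog.
Rule 4 (final devoicing): /g/ is a voiced obstruent in word-final position, so it devoices to [k]. /gjooreroiwosuog/ → gjooreroiwosuok.

gjooreroiwosuok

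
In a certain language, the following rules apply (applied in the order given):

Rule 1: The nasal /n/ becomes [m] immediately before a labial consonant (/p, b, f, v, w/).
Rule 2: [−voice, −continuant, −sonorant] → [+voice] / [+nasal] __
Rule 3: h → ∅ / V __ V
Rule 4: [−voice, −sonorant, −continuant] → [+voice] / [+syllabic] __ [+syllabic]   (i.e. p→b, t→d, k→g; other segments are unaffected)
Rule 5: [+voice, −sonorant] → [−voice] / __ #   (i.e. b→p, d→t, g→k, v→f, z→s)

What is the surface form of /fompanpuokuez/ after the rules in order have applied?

fombambuogues

Rule 1 (nasal place assimilation): /n/ precedes the labial consonant /p/, so it assimilates in place to [m]. /fompanpuokuez/ → fompampuokuez.
Rule 2 (post-nasal voicing): /p/ is a voiceless stop immediately after the nasal /m/, so it voices to [b]. /p/ is a voiceless stop immediately after the nasal /m/, so it voices to [b]. /fompampuokuez/ → fombambuokuez.
Rule 3 (intervocalic h-deletion): no segment meets the environment; /fombambuokuez/ is unchanged.
Rule 4 (intervocalic voicing): /k/ is a voiceless stop between vowels /o/ and /u/, so it voices to [g]. /fombambuokuez/ → fombambuoguez.
Rule 5 (final devoicing): /z/ is a voiced obstruent in word-final position, so it devoices to [s]. /fombambuoguez/ → fombambuogues.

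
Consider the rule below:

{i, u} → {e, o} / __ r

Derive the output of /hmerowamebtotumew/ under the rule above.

hmerowamebtotumew

No segment of /hmerowamebtotumew/ meets the structural description of the rule, so the form surfaces unchanged.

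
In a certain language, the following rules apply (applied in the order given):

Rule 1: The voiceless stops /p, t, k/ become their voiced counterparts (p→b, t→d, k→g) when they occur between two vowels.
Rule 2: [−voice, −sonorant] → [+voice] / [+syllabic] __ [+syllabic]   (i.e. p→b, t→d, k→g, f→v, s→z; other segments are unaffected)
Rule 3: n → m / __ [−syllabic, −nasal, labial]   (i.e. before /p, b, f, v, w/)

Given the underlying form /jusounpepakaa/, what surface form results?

Rule 1 (intervocalic voicing): /p/ is a voiceless stop between vowels /e/ and /a/, so it voices to [b]. /k/ is a voiceless stop between vowels /a/ and /a/, so it voices to [g]. /jusounpepakaa/ → jusounpebagaa.
Rule 2 (intervocalic voicing): /s/ is a voiceless obstruent between vowels /u/ and /o/, so it voices to [z]. /jusounpebagaa/ → juzounpebagaa.
Rule 3 (nasal place assimilation): /n/ precedes the labial consonant /p/, so it assimilates in place to [m]. /juzounpebagaa/ → juzoumpebagaa.

juzoumpebagaa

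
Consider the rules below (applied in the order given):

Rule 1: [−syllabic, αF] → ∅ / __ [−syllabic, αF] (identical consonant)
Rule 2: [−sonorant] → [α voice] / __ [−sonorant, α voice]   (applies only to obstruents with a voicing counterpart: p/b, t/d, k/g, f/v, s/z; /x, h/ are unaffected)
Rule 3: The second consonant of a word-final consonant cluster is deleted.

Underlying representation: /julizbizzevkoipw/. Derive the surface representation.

julizbizefkoip

Rule 1 (degemination): /zz/ is a geminate; the first /z/ deletes. /julizbizzevkoipw/ → julizbizevkoipw.
Rule 2 (regressive voicing assimilation): /v/ precedes the voiceless obstruent /k/, so it devoices to [f] by assimilation. /julizbizevkoipw/ → julizbizefkoipw.
Rule 3 (final cluster simplification): /w/ is the second consonant of a word-final cluster /pw/, so it deletes. /julizbizefkoipw/ → julizbizefkoip.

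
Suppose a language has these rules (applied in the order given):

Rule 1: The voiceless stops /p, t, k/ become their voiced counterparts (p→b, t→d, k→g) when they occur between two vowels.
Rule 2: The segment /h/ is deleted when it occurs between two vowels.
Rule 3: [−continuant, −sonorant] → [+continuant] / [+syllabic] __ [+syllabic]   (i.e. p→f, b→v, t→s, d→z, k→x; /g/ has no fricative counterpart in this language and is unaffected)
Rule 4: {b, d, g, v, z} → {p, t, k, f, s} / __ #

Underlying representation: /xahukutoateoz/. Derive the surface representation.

xauguzoazeos

Rule 1 (intervocalic voicing): /k/ is a voiceless stop between vowels /u/ and /u/, so it voices to [g]. /t/ is a voiceless stop between vowels /u/ and /o/, so it voices to [d]. /t/ is a voiceless stop between vowels /a/ and /e/, so it voices to [d]. /xahukutoateoz/ → xahugudoadeoz.
Rule 2 (intervocalic h-deletion): /h/ occurs between vowels /a/ and /u/, so it deletes. /xahugudoadeoz/ → xaugudoadeoz.
Rule 3 (intervocalic spirantization): /d/ is a stop between vowels /u/ and /o/, so it spirantizes to the fricative [z]. /d/ is a stop between vowels /a/ and /e/, so it spirantizes to the fricative [z]. /xaugudoadeoz/ → xauguzoazeoz.
Rule 4 (final devoicing): /z/ is a voiced obstruent in word-final position, so it devoices to [s]. /xauguzoazeoz/ → xauguzoazeos.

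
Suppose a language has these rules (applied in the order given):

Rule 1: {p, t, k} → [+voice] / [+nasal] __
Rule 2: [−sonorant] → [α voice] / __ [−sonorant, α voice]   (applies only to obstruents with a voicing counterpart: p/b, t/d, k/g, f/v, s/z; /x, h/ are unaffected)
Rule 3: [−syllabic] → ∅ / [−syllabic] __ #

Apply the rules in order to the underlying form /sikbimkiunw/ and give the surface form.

sigbimgiun

Rule 1 (post-nasal voicing): /k/ is a voiceless stop immediately after the nasal /m/, so it voices to [g]. /sikbimkiunw/ → sikbimgiunw.
Rule 2 (regressive voicing assimilation): /k/ precedes the voiced obstruent /b/, so it voices to [g] by assimilation. /sikbimgiunw/ → sigbimgiunw.
Rule 3 (final cluster simplification): /w/ is the second consonant of a word-final cluster /nw/, so it deletes. /sigbimgiunw/ → sigbimgiun.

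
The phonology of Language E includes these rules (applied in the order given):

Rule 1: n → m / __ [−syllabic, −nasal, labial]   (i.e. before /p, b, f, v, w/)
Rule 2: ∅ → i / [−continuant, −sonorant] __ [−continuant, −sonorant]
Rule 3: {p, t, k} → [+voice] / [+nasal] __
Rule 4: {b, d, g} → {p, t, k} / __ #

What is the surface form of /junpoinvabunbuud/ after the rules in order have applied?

jumboimvabumbuut

Rule 1 (nasal place assimilation): /n/ precedes the labial consonant /p/, so it assimilates in place to [m]. /n/ precedes the labial consonant /v/, so it assimilates in place to [m]. /n/ precedes the labial consonant /b/, so it assimilates in place to [m]. /junpoinvabunbuud/ → jumpoimvabumbuud.
Rule 2 (stop-cluster i-epenthesis): no segment meets the environment; /jumpoimvabumbuud/ is unchanged.
Rule 3 (post-nasal voicing): /p/ is a voiceless stop immediately after the nasal /m/, so it voices to [b]. /jumpoimvabumbuud/ → jumboimvabumbuud.
Rule 4 (final devoicing): /d/ is a voiced stop in word-final position, so it devoices to [t]. /jumboimvabumbuud/ → jumboimvabumbuut.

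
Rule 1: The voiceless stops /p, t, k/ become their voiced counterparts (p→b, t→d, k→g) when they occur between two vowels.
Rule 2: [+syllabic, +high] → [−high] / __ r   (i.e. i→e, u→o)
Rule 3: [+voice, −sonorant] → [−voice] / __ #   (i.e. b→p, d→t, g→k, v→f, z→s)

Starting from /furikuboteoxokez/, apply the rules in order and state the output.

forigubodeoxoges

Rule 1 (intervocalic voicing): /k/ is a voiceless stop between vowels /i/ and /u/, so it voices to [g]. /t/ is a voiceless stop between vowels /o/ and /e/, so it voices to [d]. /k/ is a voiceless stop between vowels /o/ and /e/, so it voices to [g]. /furikuboteoxokez/ → furigubodeoxogez.
Rule 2 (pre-rhotic lowering): /u/ is a high vowel immediately before /r/, so it lowers to [o]. /furigubodeoxogez/ → forigubodeoxogez.
Rule 3 (final devoicing): /z/ is a voiced obstruent in word-final position, so it devoices to [s]. /forigubodeoxogez/ → forigubodeoxoges.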